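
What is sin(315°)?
sin(315°) = -√2/2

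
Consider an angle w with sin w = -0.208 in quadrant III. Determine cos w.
cos w = ±√(1 - sin²w) = -0.9781 (negative in QIII)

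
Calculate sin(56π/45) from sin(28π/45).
sin(56π/45) = 2 sin 28π/45 cos 28π/45 = -0.6947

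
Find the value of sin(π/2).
sin(π/2) = 1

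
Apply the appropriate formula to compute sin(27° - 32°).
sin(27° - 32°) = sin 27° cos 32° - cos 27° sin 32° = -0.08716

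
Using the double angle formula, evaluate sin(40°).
sin(40°) = 2 sin 20° cos 20° = 0.6428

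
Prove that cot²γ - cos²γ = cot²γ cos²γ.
LHS = cos²γ/sin²γ - cos²γ = cos²γ(1/sin²γ - 1) = cos²γ · (1 - sin²γ)/sin²γ = cos²γ · cos²γ/sin²γ = cos²γ · cot²γ = RHS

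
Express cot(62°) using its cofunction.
cot(62°) = tan(90° - 62°) = tan(28°)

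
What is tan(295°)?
tan(295°) = -2.145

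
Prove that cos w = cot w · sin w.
RHS = (cos w/sin w) · sin w = cos w = LHS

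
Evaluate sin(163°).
sin(163°) = 0.2924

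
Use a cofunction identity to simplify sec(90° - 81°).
sec(90° - 81°) = csc(81°)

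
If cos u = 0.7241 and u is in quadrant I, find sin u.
sin u = 0.6897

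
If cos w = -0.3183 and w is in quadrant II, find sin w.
sin w = 0.948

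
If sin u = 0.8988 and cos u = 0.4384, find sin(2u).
sin(2u) = 2 sin u cos u = 0.7881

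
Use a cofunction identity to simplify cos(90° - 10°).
cos(90° - 10°) = sin(10°)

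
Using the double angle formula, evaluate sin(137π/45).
sin(137π/45) = 2 sin 137π/90 cos 137π/90 = -0.1392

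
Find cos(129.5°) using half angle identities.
cos(129.5°) = -√((1 + cos 259°)/2) = -0.6361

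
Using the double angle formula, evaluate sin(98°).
sin(98°) = 2 sin 49° cos 49° = 0.9903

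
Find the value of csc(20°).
csc(20°) = 2.924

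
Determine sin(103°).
sin(103°) = 0.9744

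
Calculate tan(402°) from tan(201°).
tan(402°) = 2 tan 201° / (1 - tan²201°) = 0.9004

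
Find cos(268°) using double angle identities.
cos(268°) = cos²134° - sin²134° = -0.0349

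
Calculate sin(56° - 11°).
sin(56° - 11°) = sin 56° cos 11° - cos 56° sin 11° = √2/2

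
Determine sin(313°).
sin(313°) = -0.7314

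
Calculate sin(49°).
sin(49°) = 0.7547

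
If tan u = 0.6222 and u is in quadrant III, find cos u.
cos u = -0.8491 (using tan²u + 1 = sec²u)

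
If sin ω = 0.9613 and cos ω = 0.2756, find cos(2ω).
cos(2ω) = cos²ω - sin²ω = -0.8481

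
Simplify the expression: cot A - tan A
cot A - tan A = 2 cot(2A) (using Double angle)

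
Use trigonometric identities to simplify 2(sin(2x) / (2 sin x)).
2(sin(2x) / (2 sin x)) = 2(cos x) (using Double angle)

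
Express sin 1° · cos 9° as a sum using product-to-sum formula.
sin 1° cos 9° = (1/2)[sin(1°+9°) + sin(1°-9°)]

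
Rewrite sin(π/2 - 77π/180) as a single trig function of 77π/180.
sin(π/2 - 77π/180) = cos(77π/180)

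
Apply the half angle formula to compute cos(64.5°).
cos(64.5°) = √((1 + cos 129°)/2) = 0.4305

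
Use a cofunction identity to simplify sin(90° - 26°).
sin(90° - 26°) = cos(26°)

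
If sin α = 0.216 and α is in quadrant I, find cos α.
cos α = 0.9764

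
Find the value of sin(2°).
sin(2°) = 0.0349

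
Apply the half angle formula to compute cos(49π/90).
cos(49π/90) = -√((1 + cos 49π/45)/2) = -0.1392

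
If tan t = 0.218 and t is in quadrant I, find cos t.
cos t = 0.9771 (using tan²t + 1 = sec²t)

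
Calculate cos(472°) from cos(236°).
cos(472°) = cos²236° - sin²236° = -0.3746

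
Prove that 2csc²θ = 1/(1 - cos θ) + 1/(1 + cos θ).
RHS = [(1 + cos θ) + (1 - cos θ)] / [(1 - cos θ)(1 + cos θ)] = 2/(1 - cos²θ) = 2/sin²θ = 2csc²θ = LHS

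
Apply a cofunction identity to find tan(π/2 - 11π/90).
tan(π/2 - 11π/90) = cot(11π/90) = 2.475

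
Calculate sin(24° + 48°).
sin(24° + 48°) = sin 24° cos 48° + cos 24° sin 48° = 0.9511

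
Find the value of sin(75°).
sin(75°) = (√6+√2)/4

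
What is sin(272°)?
sin(272°) = -0.9994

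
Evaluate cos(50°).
cos(50°) = 0.6428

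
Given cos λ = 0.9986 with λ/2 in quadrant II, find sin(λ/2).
sin(λ/2) = ±√((1 - cos λ)/2); positive since λ/2 ∈ QII, so sin(λ/2) = 0.02646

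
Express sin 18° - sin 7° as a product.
sin 18° - sin 7° = 2 cos(12.5°) sin(5.5°)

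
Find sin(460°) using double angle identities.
sin(460°) = 2 sin 230° cos 230° = 0.9848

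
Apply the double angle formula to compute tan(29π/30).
tan(29π/30) = 2 tan 29π/60 / (1 - tan²29π/60) = -0.1051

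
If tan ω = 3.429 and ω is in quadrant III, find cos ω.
cos ω = -0.28 (using tan²ω + 1 = sec²ω)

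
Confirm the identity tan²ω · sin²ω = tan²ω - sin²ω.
RHS = sin²ω/cos²ω - sin²ω = sin²ω(1/cos²ω - 1) = sin²ω · (1 - cos²ω)/cos²ω = sin²ω · sin²ω/cos²ω = sin²ω · tan²ω = LHS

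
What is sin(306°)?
sin(306°) = -0.809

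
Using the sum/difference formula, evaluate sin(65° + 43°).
sin(65° + 43°) = sin 65° cos 43° + cos 65° sin 43° = 0.9511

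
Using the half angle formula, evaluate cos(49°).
cos(49°) = √((1 + cos 98°)/2) = 0.6561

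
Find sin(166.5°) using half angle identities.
sin(166.5°) = √((1 - cos 333°)/2) = 0.2334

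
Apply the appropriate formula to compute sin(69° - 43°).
sin(69° - 43°) = sin 69° cos 43° - cos 69° sin 43° = 0.4384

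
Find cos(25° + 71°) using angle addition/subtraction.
cos(25° + 71°) = cos 25° cos 71° - sin 25° sin 71° = -0.1045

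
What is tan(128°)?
tan(128°) = -1.28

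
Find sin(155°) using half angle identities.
sin(155°) = √((1 - cos 310°)/2) = 0.4226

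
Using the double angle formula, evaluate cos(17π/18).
cos(17π/18) = cos²17π/36 - sin²17π/36 = -0.9848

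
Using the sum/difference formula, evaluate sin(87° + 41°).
sin(87° + 41°) = sin 87° cos 41° + cos 87° sin 41° = 0.788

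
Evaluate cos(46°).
cos(46°) = 0.6947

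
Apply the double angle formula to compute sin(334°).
sin(334°) = 2 sin 167° cos 167° = -0.4384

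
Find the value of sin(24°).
sin(24°) = 0.4067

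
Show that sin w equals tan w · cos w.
RHS = (sin w/cos w) · cos w = sin w = LHS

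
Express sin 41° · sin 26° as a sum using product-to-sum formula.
sin 41° sin 26° = (1/2)[cos(41°-26°) - cos(41°+26°)]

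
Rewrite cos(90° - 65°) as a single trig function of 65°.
cos(90° - 65°) = sin(65°)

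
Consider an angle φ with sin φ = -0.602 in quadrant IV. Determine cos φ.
cos φ = √(1 - sin²φ) = 0.7985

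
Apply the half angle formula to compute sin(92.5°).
sin(92.5°) = √((1 - cos 185°)/2) = 0.999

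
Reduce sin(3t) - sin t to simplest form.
sin(3t) - sin t = 2 cos(2t) sin t (using Sum-to-product)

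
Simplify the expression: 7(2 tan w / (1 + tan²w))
7(2 tan w / (1 + tan²w)) = 7(sin(2w)) (using Double angle)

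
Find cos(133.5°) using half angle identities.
cos(133.5°) = -√((1 + cos 267°)/2) = -0.6884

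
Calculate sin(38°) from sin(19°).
sin(38°) = 2 sin 19° cos 19° = 0.6157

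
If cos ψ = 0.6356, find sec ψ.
sec ψ = 1/cos ψ = 1.573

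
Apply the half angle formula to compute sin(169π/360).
sin(169π/360) = √((1 - cos 169π/180)/2) = 0.9954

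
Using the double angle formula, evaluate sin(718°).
sin(718°) = 2 sin 359° cos 359° = -0.0349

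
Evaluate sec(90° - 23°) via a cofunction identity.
sec(90° - 23°) = csc(23°) = 2.559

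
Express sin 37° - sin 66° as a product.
sin 37° - sin 66° = 2 cos(51.5°) sin(-14.5°)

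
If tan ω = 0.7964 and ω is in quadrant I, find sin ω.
sin ω = 0.623 (using tan²ω + 1 = sec²ω)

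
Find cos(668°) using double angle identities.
cos(668°) = 2cos²334° - 1 = 0.6157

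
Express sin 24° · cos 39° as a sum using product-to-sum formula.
sin 24° cos 39° = (1/2)[sin(24°+39°) + sin(24°-39°)]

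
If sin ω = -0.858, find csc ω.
csc ω = 1/sin ω = -1.166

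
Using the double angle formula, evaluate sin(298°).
sin(298°) = 2 sin 149° cos 149° = -0.8829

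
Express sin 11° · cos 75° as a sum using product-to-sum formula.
sin 11° cos 75° = (1/2)[sin(11°+75°) + sin(11°-75°)]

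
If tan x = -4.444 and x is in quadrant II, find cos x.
cos x = -0.2195 (using tan²x + 1 = sec²x)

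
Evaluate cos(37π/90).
cos(37π/90) = 0.2756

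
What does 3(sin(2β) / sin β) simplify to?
3(sin(2β) / sin β) = 3(2 cos β) (using Double angle)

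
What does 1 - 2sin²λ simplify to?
1 - 2sin²λ = cos(2λ) (using Double angle)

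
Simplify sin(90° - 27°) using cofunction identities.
sin(90° - 27°) = cos(27°)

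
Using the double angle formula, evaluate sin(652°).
sin(652°) = 2 sin 326° cos 326° = -0.9272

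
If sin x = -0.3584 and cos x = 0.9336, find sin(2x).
sin(2x) = 2 sin x cos x = -0.6692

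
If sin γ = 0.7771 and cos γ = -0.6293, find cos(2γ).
cos(2γ) = cos²γ - sin²γ = -0.2079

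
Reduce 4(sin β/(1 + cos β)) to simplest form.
4(sin β/(1 + cos β)) = 4(tan(β/2)) (using Half angle)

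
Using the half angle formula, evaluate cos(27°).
cos(27°) = √((1 + cos 54°)/2) = 0.891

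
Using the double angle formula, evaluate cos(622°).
cos(622°) = cos²311° - sin²311° = -0.1392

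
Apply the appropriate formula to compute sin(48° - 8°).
sin(48° - 8°) = sin 48° cos 8° - cos 48° sin 8° = 0.6428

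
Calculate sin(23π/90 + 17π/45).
sin(23π/90 + 17π/45) = sin 23π/90 cos 17π/45 + cos 23π/90 sin 17π/45 = 0.9135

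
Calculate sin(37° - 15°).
sin(37° - 15°) = sin 37° cos 15° - cos 37° sin 15° = 0.3746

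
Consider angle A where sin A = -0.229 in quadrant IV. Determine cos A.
cos A = √(1 - sin²A) = 0.9734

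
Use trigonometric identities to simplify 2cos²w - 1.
2cos²w - 1 = cos(2w) (using Double angle)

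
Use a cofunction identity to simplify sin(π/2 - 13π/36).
sin(π/2 - 13π/36) = cos(13π/36)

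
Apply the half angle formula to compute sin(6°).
sin(6°) = √((1 - cos 12°)/2) = 0.1045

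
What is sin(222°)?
sin(222°) = -0.6691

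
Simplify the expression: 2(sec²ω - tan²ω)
2(sec²ω - tan²ω) = 2 (using Pythagorean identity)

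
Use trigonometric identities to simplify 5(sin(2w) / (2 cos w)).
5(sin(2w) / (2 cos w)) = 5(sin w) (using Double angle)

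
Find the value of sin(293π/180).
sin(293π/180) = -0.9205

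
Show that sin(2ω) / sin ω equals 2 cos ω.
LHS = 2 sin ω cos ω / sin ω = 2 cos ω = RHS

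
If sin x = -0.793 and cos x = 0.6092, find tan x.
tan x = sin x / cos x = -1.302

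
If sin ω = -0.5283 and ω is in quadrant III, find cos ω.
cos ω = -0.8491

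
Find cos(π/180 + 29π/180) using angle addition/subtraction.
cos(π/180 + 29π/180) = cos π/180 cos 29π/180 - sin π/180 sin 29π/180 = √3/2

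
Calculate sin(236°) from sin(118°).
sin(236°) = 2 sin 118° cos 118° = -0.829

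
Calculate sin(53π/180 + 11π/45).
sin(53π/180 + 11π/45) = sin 53π/180 cos 11π/45 + cos 53π/180 sin 11π/45 = 0.9925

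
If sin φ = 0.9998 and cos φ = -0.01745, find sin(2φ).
sin(2φ) = 2 sin φ cos φ = -0.03489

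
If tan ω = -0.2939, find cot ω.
cot ω = 1/tan ω = -3.403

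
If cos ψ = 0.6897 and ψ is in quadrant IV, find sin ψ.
sin ψ = -0.7241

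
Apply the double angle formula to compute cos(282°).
cos(282°) = cos²141° - sin²141° = 0.2079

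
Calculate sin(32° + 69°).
sin(32° + 69°) = sin 32° cos 69° + cos 32° sin 69° = 0.9816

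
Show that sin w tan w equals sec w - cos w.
RHS = 1/cos w - cos w = (1 - cos²w)/cos w = sin²w/cos w = sin w · (sin w/cos w) = sin w tan w = LHS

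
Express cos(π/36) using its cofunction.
cos(π/36) = sin(π/2 - π/36) = sin(17π/36)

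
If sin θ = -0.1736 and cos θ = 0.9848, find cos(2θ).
cos(2θ) = cos²θ - sin²θ = 0.9397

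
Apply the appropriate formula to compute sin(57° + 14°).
sin(57° + 14°) = sin 57° cos 14° + cos 57° sin 14° = 0.9455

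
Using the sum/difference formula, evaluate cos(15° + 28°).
cos(15° + 28°) = cos 15° cos 28° - sin 15° sin 28° = 0.7314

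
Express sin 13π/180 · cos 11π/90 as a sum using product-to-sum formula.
sin 13π/180 cos 11π/90 = (1/2)[sin(13π/180+11π/90) + sin(13π/180-11π/90)]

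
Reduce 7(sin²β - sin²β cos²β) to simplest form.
7(sin²β - sin²β cos²β) = 7(sin⁴β) (using Factoring)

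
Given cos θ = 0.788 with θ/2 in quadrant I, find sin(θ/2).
sin(θ/2) = ±√((1 - cos θ)/2); positive since θ/2 ∈ QI, so sin(θ/2) = 0.3256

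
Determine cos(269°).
cos(269°) = -0.01745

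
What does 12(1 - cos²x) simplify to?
12(1 - cos²x) = 12(sin²x) (using Pythagorean identity)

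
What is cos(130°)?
cos(130°) = -0.6428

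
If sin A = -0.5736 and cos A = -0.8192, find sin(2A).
sin(2A) = 2 sin A cos A = 0.9398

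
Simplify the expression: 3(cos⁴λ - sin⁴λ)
3(cos⁴λ - sin⁴λ) = 3(cos(2λ)) (using Factoring + double angle)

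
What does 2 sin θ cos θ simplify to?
2 sin θ cos θ = sin(2θ) (using Double angle)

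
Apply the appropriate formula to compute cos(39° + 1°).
cos(39° + 1°) = cos 39° cos 1° - sin 39° sin 1° = 0.766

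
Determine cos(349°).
cos(349°) = 0.9816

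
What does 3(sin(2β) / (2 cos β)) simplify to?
3(sin(2β) / (2 cos β)) = 3(sin β) (using Double angle)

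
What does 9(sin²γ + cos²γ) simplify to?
9(sin²γ + cos²γ) = 9 (using Pythagorean identity)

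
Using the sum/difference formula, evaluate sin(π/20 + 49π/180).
sin(π/20 + 49π/180) = sin π/20 cos 49π/180 + cos π/20 sin 49π/180 = 0.848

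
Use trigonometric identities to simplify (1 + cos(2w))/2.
(1 + cos(2w))/2 = cos²w (using Power reduction)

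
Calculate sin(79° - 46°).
sin(79° - 46°) = sin 79° cos 46° - cos 79° sin 46° = 0.5446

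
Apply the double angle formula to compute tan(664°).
tan(664°) = 2 tan 332° / (1 - tan²332°) = -1.483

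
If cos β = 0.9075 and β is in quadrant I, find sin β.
sin β = 0.4201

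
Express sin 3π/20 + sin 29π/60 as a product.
sin 3π/20 + sin 29π/60 = 2 sin(19π/60) cos(-π/6)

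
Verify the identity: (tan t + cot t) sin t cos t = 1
LHS = (sin t/cos t + cos t/sin t) sin t cos t = ((sin²t + cos²t)/(sin t cos t)) · sin t cos t = sin²t + cos²t = 1 = RHS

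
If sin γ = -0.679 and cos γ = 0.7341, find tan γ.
tan γ = sin γ / cos γ = -0.9249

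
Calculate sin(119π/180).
sin(119π/180) = 0.8746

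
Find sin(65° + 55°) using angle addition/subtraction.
sin(65° + 55°) = sin 65° cos 55° + cos 65° sin 55° = √3/2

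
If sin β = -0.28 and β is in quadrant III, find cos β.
cos β = -0.96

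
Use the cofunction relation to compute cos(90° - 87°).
cos(90° - 87°) = sin(87°) = 0.9986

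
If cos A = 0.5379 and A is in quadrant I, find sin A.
sin A = 0.843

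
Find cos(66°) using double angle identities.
cos(66°) = cos²33° - sin²33° = 0.4067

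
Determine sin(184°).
sin(184°) = -0.06976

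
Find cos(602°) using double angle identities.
cos(602°) = cos²301° - sin²301° = -0.4695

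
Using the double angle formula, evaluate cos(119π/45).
cos(119π/45) = cos²119π/90 - sin²119π/90 = -0.4384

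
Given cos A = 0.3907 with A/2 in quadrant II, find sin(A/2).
sin(A/2) = ±√((1 - cos A)/2); positive since A/2 ∈ QII, so sin(A/2) = 0.552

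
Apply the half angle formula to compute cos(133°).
cos(133°) = -√((1 + cos 266°)/2) = -0.682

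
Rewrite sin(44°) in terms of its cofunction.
sin(44°) = cos(90° - 44°) = cos(46°)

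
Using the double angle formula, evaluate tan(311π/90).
tan(311π/90) = 2 tan 311π/180 / (1 - tan²311π/180) = 7.115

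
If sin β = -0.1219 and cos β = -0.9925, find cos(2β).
cos(2β) = cos²β - sin²β = 0.9702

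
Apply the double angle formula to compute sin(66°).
sin(66°) = 2 sin 33° cos 33° = 0.9135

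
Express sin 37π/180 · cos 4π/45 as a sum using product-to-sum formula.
sin 37π/180 cos 4π/45 = (1/2)[sin(37π/180+4π/45) + sin(37π/180-4π/45)]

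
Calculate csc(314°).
csc(314°) = -1.39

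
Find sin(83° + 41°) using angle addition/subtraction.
sin(83° + 41°) = sin 83° cos 41° + cos 83° sin 41° = 0.829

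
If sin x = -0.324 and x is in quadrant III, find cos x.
cos x = -0.9461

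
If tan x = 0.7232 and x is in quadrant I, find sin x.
sin x = 0.586 (using tan²x + 1 = sec²x)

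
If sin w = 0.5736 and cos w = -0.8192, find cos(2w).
cos(2w) = cos²w - sin²w = 0.3421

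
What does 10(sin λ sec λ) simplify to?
10(sin λ sec λ) = 10(tan λ) (using Reciprocal + quotient)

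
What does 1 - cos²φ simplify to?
1 - cos²φ = sin²φ (using Pythagorean identity)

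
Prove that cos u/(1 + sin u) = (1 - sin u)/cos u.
RHS = (1 - sin u)(1 + sin u) / (cos u(1 + sin u)) = (1 - sin²u) / (cos u(1 + sin u)) = cos²u / (cos u(1 + sin u)) = cos u/(1 + sin u) = LHS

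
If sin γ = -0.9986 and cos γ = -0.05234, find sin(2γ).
sin(2γ) = 2 sin γ cos γ = 0.1045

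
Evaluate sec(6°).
sec(6°) = 1.006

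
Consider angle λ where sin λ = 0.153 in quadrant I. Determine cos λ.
cos λ = √(1 - sin²λ) = 0.9882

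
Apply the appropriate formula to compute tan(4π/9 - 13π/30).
tan(4π/9 - 13π/30) = (tan 4π/9 - tan 13π/30)/(1 + tan 4π/9 tan 13π/30) = 0.03492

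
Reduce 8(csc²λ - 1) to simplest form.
8(csc²λ - 1) = 8(cot²λ) (using Pythagorean identity)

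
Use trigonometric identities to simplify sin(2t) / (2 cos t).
sin(2t) / (2 cos t) = sin t (using Double angle)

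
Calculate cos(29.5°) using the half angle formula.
cos(29.5°) = √((1 + cos 59°)/2) = 0.8704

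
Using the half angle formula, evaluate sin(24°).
sin(24°) = √((1 - cos 48°)/2) = 0.4067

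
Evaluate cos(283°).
cos(283°) = 0.225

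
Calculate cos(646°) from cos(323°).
cos(646°) = cos²323° - sin²323° = 0.2756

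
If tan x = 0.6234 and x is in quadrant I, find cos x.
cos x = 0.8486 (using tan²x + 1 = sec²x)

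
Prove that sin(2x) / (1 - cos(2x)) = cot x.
LHS = 2 sin x cos x / (2sin²x) = cos x/sin x = cot x = RHS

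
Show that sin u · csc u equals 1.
LHS = sin u · (1/sin u) = 1 = RHS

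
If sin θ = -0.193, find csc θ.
csc θ = 1/sin θ = -5.181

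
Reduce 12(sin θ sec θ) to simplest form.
12(sin θ sec θ) = 12(tan θ) (using Reciprocal + quotient)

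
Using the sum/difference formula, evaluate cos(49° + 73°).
cos(49° + 73°) = cos 49° cos 73° - sin 49° sin 73° = -0.5299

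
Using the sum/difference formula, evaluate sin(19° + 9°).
sin(19° + 9°) = sin 19° cos 9° + cos 19° sin 9° = 0.4695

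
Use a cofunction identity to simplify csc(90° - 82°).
csc(90° - 82°) = sec(82°)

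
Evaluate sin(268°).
sin(268°) = -0.9994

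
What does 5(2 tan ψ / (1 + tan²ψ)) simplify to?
5(2 tan ψ / (1 + tan²ψ)) = 5(sin(2ψ)) (using Double angle)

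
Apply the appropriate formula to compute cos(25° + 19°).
cos(25° + 19°) = cos 25° cos 19° - sin 25° sin 19° = 0.7193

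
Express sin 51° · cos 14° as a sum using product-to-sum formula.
sin 51° cos 14° = (1/2)[sin(51°+14°) + sin(51°-14°)]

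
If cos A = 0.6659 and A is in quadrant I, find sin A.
sin A = 0.746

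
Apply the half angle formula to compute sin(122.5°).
sin(122.5°) = √((1 - cos 245°)/2) = 0.8434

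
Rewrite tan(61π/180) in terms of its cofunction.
tan(61π/180) = cot(π/2 - 61π/180) = cot(29π/180)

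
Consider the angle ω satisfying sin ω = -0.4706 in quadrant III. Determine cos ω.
cos ω = ±√(1 - sin²ω) = -0.8823 (negative in QIII)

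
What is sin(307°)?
sin(307°) = -0.7986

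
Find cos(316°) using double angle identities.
cos(316°) = 2cos²158° - 1 = 0.7193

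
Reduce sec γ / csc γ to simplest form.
sec γ / csc γ = tan γ (using Reciprocal identities)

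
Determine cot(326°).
cot(326°) = -1.483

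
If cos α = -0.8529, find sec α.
sec α = 1/cos α = -1.172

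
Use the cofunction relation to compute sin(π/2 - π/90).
sin(π/2 - π/90) = cos(π/90) = 0.9994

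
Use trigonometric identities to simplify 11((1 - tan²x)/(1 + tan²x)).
11((1 - tan²x)/(1 + tan²x)) = 11(cos(2x)) (using Double angle)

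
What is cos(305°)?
cos(305°) = 0.5736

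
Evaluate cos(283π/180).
cos(283π/180) = 0.225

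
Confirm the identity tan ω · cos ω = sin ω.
LHS = (sin ω/cos ω) · cos ω = sin ω = RHS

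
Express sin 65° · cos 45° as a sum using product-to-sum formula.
sin 65° cos 45° = (1/2)[sin(65°+45°) + sin(65°-45°)]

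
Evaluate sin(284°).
sin(284°) = -0.9703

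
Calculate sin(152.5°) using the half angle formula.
sin(152.5°) = √((1 - cos 305°)/2) = 0.4617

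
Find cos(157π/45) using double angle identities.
cos(157π/45) = cos²157π/90 - sin²157π/90 = -0.0349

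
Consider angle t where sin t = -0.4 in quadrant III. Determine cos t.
cos t = ±√(1 - sin²t) = -0.9165 (negative in QIII)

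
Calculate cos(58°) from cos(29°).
cos(58°) = cos²29° - sin²29° = 0.5299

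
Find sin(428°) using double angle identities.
sin(428°) = 2 sin 214° cos 214° = 0.9272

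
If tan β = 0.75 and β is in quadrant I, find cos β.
cos β = 0.8 (using tan²β + 1 = sec²β)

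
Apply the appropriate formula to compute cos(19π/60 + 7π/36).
cos(19π/60 + 7π/36) = cos 19π/60 cos 7π/36 - sin 19π/60 sin 7π/36 = -0.0349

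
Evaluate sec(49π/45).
sec(49π/45) = -1.04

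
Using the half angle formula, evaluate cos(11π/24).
cos(11π/24) = √((1 + cos 11π/12)/2) = 0.1305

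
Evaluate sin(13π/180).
sin(13π/180) = 0.225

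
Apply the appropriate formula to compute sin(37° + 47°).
sin(37° + 47°) = sin 37° cos 47° + cos 37° sin 47° = 0.9945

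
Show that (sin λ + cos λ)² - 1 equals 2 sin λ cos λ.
LHS = sin²λ + 2 sin λ cos λ + cos²λ - 1 = (sin²λ + cos²λ) + 2 sin λ cos λ - 1 = 1 + 2 sin λ cos λ - 1 = 2 sin λ cos λ = RHS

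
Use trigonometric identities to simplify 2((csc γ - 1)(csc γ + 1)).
2((csc γ - 1)(csc γ + 1)) = 2(cot²γ) (using Diff. of squares)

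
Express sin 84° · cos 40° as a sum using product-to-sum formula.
sin 84° cos 40° = (1/2)[sin(84°+40°) + sin(84°-40°)]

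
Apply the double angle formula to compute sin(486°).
sin(486°) = 2 sin 243° cos 243° = 0.809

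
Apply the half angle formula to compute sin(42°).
sin(42°) = √((1 - cos 84°)/2) = 0.6691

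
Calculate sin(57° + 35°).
sin(57° + 35°) = sin 57° cos 35° + cos 57° sin 35° = 0.9994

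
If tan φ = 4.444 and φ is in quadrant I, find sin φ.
sin φ = 0.9756 (using tan²φ + 1 = sec²φ)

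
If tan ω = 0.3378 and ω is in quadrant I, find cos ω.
cos ω = 0.9474 (using tan²ω + 1 = sec²ω)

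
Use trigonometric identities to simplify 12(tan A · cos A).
12(tan A · cos A) = 12(sin A) (using Quotient identity)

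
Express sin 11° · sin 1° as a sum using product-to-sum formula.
sin 11° sin 1° = (1/2)[cos(11°-1°) - cos(11°+1°)]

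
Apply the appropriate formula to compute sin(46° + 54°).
sin(46° + 54°) = sin 46° cos 54° + cos 46° sin 54° = 0.9848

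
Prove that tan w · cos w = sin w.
LHS = (sin w/cos w) · cos w = sin w = RHS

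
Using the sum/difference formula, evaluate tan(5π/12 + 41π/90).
tan(5π/12 + 41π/90) = (tan 5π/12 + tan 41π/90)/(1 - tan 5π/12 tan 41π/90) = -0.4245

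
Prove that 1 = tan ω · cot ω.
RHS = (sin ω/cos ω) · (cos ω/sin ω) = 1 = LHS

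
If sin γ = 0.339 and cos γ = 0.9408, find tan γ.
tan γ = sin γ / cos γ = 0.3603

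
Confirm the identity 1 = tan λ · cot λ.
RHS = (sin λ/cos λ) · (cos λ/sin λ) = 1 = LHS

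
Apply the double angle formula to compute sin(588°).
sin(588°) = 2 sin 294° cos 294° = -0.7431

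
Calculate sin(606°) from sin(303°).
sin(606°) = 2 sin 303° cos 303° = -0.9135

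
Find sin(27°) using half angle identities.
sin(27°) = √((1 - cos 54°)/2) = 0.454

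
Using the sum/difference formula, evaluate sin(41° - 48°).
sin(41° - 48°) = sin 41° cos 48° - cos 41° sin 48° = -0.1219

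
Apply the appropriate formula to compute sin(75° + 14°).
sin(75° + 14°) = sin 75° cos 14° + cos 75° sin 14° = 0.9998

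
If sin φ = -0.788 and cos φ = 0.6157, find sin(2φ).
sin(2φ) = 2 sin φ cos φ = -0.9703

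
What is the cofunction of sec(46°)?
sec(46°) = csc(90° - 46°) = csc(44°)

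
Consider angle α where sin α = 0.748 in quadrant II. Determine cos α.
cos α = ±√(1 - sin²α) = -0.6637 (negative in QII)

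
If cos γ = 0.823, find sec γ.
sec γ = 1/cos γ = 1.215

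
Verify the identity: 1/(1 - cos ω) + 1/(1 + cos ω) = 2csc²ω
LHS = [(1 + cos ω) + (1 - cos ω)] / [(1 - cos ω)(1 + cos ω)] = 2/(1 - cos²ω) = 2/sin²ω = 2csc²ω = RHS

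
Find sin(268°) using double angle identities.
sin(268°) = 2 sin 134° cos 134° = -0.9994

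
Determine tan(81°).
tan(81°) = 6.314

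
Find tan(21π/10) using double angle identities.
tan(21π/10) = 2 tan 21π/20 / (1 - tan²21π/20) = 0.3249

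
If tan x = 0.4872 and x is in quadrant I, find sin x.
sin x = 0.438 (using tan²x + 1 = sec²x)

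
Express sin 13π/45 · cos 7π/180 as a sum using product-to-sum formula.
sin 13π/45 cos 7π/180 = (1/2)[sin(13π/45+7π/180) + sin(13π/45-7π/180)]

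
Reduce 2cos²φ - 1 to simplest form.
2cos²φ - 1 = cos(2φ) (using Double angle)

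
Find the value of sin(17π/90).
sin(17π/90) = 0.5592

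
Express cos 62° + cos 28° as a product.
cos 62° + cos 28° = 2 cos(45°) cos(17°)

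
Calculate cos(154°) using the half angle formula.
cos(154°) = -√((1 + cos 308°)/2) = -0.8988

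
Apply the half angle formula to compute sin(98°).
sin(98°) = √((1 - cos 196°)/2) = 0.9903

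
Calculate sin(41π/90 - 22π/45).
sin(41π/90 - 22π/45) = sin 41π/90 cos 22π/45 - cos 41π/90 sin 22π/45 = -0.1045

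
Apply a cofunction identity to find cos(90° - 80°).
cos(90° - 80°) = sin(80°) = 0.9848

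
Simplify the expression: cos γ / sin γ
cos γ / sin γ = cot γ (using Quotient identity)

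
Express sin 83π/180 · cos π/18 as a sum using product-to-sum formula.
sin 83π/180 cos π/18 = (1/2)[sin(83π/180+π/18) + sin(83π/180-π/18)]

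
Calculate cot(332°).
cot(332°) = -1.881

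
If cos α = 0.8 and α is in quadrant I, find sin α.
sin α = 0.6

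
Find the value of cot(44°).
cot(44°) = 1.036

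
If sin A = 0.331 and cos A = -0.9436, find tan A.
tan A = sin A / cos A = -0.3508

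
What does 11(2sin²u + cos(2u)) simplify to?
11(2sin²u + cos(2u)) = 11 (using Double angle)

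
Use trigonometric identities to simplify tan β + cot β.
tan β + cot β = sec β csc β (using Quotient identities)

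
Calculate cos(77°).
cos(77°) = 0.225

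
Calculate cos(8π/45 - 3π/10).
cos(8π/45 - 3π/10) = cos 8π/45 cos 3π/10 + sin 8π/45 sin 3π/10 = 0.9272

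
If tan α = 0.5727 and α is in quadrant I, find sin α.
sin α = 0.497 (using tan²α + 1 = sec²α)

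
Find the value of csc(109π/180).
csc(109π/180) = 1.058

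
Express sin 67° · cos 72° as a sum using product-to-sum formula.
sin 67° cos 72° = (1/2)[sin(67°+72°) + sin(67°-72°)]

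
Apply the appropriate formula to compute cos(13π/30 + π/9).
cos(13π/30 + π/9) = cos 13π/30 cos π/9 - sin 13π/30 sin π/9 = -0.1392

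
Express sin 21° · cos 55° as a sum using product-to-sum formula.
sin 21° cos 55° = (1/2)[sin(21°+55°) + sin(21°-55°)]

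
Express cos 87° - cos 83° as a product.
cos 87° - cos 83° = -2 sin(85°) sin(2°)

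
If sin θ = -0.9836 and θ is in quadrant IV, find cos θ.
cos θ = 0.1804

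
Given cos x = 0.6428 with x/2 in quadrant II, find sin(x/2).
sin(x/2) = ±√((1 - cos x)/2); positive since x/2 ∈ QII, so sin(x/2) = 0.4226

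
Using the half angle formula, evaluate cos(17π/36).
cos(17π/36) = √((1 + cos 17π/18)/2) = 0.08716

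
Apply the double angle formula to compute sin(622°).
sin(622°) = 2 sin 311° cos 311° = -0.9903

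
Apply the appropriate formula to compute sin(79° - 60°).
sin(79° - 60°) = sin 79° cos 60° - cos 79° sin 60° = 0.3256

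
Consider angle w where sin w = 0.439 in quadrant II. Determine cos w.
cos w = ±√(1 - sin²w) = -0.8985 (negative in QII)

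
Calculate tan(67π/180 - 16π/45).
tan(67π/180 - 16π/45) = (tan 67π/180 - tan 16π/45)/(1 + tan 67π/180 tan 16π/45) = 0.05241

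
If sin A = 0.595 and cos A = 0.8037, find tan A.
tan A = sin A / cos A = 0.7403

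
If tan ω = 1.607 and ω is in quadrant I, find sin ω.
sin ω = 0.849 (using tan²ω + 1 = sec²ω)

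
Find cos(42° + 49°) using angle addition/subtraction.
cos(42° + 49°) = cos 42° cos 49° - sin 42° sin 49° = -0.01745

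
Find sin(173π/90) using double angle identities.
sin(173π/90) = 2 sin 173π/180 cos 173π/180 = -0.2419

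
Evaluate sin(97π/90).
sin(97π/90) = -0.2419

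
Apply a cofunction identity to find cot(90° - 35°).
cot(90° - 35°) = tan(35°) = 0.7002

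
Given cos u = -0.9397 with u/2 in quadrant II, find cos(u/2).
cos(u/2) = ±√((1 + cos u)/2); negative since u/2 ∈ QII, so cos(u/2) = -0.1736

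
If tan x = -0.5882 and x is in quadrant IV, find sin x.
sin x = -0.507 (using tan²x + 1 = sec²x)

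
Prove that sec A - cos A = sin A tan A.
LHS = 1/cos A - cos A = (1 - cos²A)/cos A = sin²A/cos A = sin A · (sin A/cos A) = sin A tan A = RHS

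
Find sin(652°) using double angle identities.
sin(652°) = 2 sin 326° cos 326° = -0.9272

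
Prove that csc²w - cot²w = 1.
LHS = 1/sin²w - cos²w/sin²w = (1 - cos²w)/sin²w = sin²w/sin²w = 1 = RHS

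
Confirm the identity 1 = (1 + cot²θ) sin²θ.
RHS = csc²θ · sin²θ = (1/sin²θ) · sin²θ = 1 = LHS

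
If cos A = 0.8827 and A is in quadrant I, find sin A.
sin A = 0.4699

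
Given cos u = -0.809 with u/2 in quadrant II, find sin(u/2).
sin(u/2) = ±√((1 - cos u)/2); positive since u/2 ∈ QII, so sin(u/2) = 0.9511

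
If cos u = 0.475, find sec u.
sec u = 1/cos u = 2.105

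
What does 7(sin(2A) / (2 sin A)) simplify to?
7(sin(2A) / (2 sin A)) = 7(cos A) (using Double angle)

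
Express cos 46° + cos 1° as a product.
cos 46° + cos 1° = 2 cos(23.5°) cos(22.5°)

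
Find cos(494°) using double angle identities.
cos(494°) = 2cos²247° - 1 = -0.6947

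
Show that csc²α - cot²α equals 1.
LHS = 1/sin²α - cos²α/sin²α = (1 - cos²α)/sin²α = sin²α/sin²α = 1 = RHS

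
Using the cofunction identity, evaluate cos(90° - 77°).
cos(90° - 77°) = sin(77°) = 0.9744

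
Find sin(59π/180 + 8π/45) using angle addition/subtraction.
sin(59π/180 + 8π/45) = sin 59π/180 cos 8π/45 + cos 59π/180 sin 8π/45 = 0.9998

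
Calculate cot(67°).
cot(67°) = 0.4245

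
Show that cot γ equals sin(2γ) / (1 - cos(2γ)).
RHS = 2 sin γ cos γ / (2sin²γ) = cos γ/sin γ = cot γ = LHS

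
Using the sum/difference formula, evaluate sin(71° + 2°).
sin(71° + 2°) = sin 71° cos 2° + cos 71° sin 2° = 0.9563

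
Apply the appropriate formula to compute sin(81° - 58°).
sin(81° - 58°) = sin 81° cos 58° - cos 81° sin 58° = 0.3907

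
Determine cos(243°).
cos(243°) = -0.454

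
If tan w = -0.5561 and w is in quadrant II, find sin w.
sin w = 0.486 (using tan²w + 1 = sec²w)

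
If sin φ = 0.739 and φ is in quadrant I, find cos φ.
cos φ = 0.6737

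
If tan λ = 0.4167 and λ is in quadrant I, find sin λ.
sin λ = 0.3846 (using tan²λ + 1 = sec²λ)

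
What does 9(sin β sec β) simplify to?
9(sin β sec β) = 9(tan β) (using Reciprocal + quotient)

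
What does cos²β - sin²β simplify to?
cos²β - sin²β = cos(2β) (using Double angle)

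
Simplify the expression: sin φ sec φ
sin φ sec φ = tan φ (using Reciprocal + quotient)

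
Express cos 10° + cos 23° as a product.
cos 10° + cos 23° = 2 cos(16.5°) cos(-6.5°)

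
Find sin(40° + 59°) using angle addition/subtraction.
sin(40° + 59°) = sin 40° cos 59° + cos 40° sin 59° = 0.9877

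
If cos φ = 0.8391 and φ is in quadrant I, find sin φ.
sin φ = 0.544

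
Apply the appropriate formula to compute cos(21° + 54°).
cos(21° + 54°) = cos 21° cos 54° - sin 21° sin 54° = (√6-√2)/4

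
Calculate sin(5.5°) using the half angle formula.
sin(5.5°) = √((1 - cos 11°)/2) = 0.09585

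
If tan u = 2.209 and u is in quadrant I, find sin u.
sin u = 0.911 (using tan²u + 1 = sec²u)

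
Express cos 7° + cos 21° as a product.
cos 7° + cos 21° = 2 cos(14°) cos(-7°)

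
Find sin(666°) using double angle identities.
sin(666°) = 2 sin 333° cos 333° = -0.809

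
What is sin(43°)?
sin(43°) = 0.682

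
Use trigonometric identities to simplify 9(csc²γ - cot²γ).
9(csc²γ - cot²γ) = 9 (using Pythagorean identity)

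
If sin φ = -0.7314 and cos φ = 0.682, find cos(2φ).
cos(2φ) = cos²φ - sin²φ = -0.06982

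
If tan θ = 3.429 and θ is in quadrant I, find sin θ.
sin θ = 0.96 (using tan²θ + 1 = sec²θ)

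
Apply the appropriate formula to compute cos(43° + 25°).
cos(43° + 25°) = cos 43° cos 25° - sin 43° sin 25° = 0.3746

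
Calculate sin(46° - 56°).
sin(46° - 56°) = sin 46° cos 56° - cos 46° sin 56° = -0.1736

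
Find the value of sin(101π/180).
sin(101π/180) = 0.9816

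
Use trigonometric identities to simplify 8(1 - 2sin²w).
8(1 - 2sin²w) = 8(cos(2w)) (using Double angle)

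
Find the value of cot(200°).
cot(200°) = 2.747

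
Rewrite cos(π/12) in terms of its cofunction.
cos(π/12) = sin(π/2 - π/12) = sin(5π/12)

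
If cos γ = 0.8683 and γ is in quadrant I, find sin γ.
sin γ = 0.496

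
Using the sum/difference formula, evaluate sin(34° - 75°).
sin(34° - 75°) = sin 34° cos 75° - cos 34° sin 75° = -0.6561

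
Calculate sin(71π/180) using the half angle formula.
sin(71π/180) = √((1 - cos 71π/90)/2) = 0.9455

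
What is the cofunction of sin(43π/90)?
sin(43π/90) = cos(π/2 - 43π/90) = cos(π/45)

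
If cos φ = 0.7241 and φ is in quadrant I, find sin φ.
sin φ = 0.6897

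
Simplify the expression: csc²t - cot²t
csc²t - cot²t = 1 (using Pythagorean identity)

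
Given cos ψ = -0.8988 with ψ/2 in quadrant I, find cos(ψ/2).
cos(ψ/2) = ±√((1 + cos ψ)/2); positive since ψ/2 ∈ QI, so cos(ψ/2) = 0.2249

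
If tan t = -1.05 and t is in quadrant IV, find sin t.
sin t = -0.7241 (using tan²t + 1 = sec²t)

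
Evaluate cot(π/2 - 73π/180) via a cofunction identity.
cot(π/2 - 73π/180) = tan(73π/180) = 3.271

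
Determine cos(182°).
cos(182°) = -0.9994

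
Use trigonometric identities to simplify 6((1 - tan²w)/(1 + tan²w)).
6((1 - tan²w)/(1 + tan²w)) = 6(cos(2w)) (using Double angle)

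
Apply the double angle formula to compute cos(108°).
cos(108°) = 2cos²54° - 1 = -0.309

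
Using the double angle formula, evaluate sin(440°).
sin(440°) = 2 sin 220° cos 220° = 0.9848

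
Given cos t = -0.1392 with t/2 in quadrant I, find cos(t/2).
cos(t/2) = ±√((1 + cos t)/2); positive since t/2 ∈ QI, so cos(t/2) = 0.656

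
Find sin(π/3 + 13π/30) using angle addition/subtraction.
sin(π/3 + 13π/30) = sin π/3 cos 13π/30 + cos π/3 sin 13π/30 = 0.6691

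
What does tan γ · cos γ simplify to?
tan γ · cos γ = sin γ (using Quotient identity)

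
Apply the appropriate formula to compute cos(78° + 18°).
cos(78° + 18°) = cos 78° cos 18° - sin 78° sin 18° = -0.1045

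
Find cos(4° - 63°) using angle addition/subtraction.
cos(4° - 63°) = cos 4° cos 63° + sin 4° sin 63° = 0.515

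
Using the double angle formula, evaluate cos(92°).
cos(92°) = cos²46° - sin²46° = -0.0349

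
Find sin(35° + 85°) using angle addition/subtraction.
sin(35° + 85°) = sin 35° cos 85° + cos 35° sin 85° = √3/2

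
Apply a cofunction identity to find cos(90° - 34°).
cos(90° - 34°) = sin(34°) = 0.5592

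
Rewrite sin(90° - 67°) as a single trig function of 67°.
sin(90° - 67°) = cos(67°)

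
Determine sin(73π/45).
sin(73π/45) = -0.9272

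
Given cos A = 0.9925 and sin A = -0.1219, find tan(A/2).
tan(A/2) = sin A / (1 + cos A) = -0.06118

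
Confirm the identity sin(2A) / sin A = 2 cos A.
LHS = 2 sin A cos A / sin A = 2 cos A = RHS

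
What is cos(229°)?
cos(229°) = -0.6561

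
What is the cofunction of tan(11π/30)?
tan(11π/30) = cot(π/2 - 11π/30) = cot(2π/15)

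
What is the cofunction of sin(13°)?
sin(13°) = cos(90° - 13°) = cos(77°)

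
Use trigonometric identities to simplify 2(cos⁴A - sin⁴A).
2(cos⁴A - sin⁴A) = 2(cos(2A)) (using Factoring + double angle)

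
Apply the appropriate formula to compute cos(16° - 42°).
cos(16° - 42°) = cos 16° cos 42° + sin 16° sin 42° = 0.8988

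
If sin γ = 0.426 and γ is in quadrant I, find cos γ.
cos γ = 0.9047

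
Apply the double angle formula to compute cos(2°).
cos(2°) = cos²1° - sin²1° = 0.9994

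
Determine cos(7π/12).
cos(7π/12) = -(√6-√2)/4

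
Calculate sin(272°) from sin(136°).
sin(272°) = 2 sin 136° cos 136° = -0.9994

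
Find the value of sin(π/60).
sin(π/60) = 0.05234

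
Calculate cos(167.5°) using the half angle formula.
cos(167.5°) = -√((1 + cos 335°)/2) = -0.9763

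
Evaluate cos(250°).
cos(250°) = -0.342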